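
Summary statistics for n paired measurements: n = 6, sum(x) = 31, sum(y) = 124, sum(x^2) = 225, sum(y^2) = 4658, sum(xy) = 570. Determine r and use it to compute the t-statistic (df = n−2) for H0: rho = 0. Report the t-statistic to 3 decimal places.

S_xy = nΣxy − ΣxΣy = 6·570 − 31·124 = 3420 − 3844 = -424
S_xx = nΣx² − (Σx)² = 6·225 − 31² = 1350 − 961 = 389
S_yy = nΣy² − (Σy)² = 6·4658 − 124² = 27948 − 15376 = 12572
r = S_xy / √(S_xx·S_yy) = -424 / √(389·12572) = -424 / √4890508 = -424 / 2211.4493 = -0.1917
t = r·√(n−2)/√(1−r²) = -0.1917·√4 / √(1−0.036749) = -0.383400 / 0.981454 = -0.391

-0.391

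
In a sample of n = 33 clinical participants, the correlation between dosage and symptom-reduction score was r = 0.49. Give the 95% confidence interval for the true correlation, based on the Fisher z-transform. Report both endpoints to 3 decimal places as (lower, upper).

(0.176, 0.713)

Fisher z: z_r = atanh(r) = ½·ln((1+0.49)/(1−0.49)) = 0.536060
SE(z) = 1/√(n−3) = 1/√30 = 0.182574
95% ⇒ z* = 1.960; margin = 1.960·0.182574 = 0.357845
CI on z-scale: (0.178215, 0.893905)
Back-transform: tanh(0.178215) = 0.176352, tanh(0.893905) = 0.713317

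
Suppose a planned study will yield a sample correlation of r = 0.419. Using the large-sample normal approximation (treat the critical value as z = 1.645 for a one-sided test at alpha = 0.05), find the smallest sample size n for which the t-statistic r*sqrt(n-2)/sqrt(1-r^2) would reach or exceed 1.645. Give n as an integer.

15

Need r·√(n−2)/√(1−r²) ≥ 1.645
√(n−2) ≥ 1.645·√(1−0.175561) / 0.419 = 1.645·0.907986 / 0.419 = 3.5648
n−2 ≥ 12.7078  ⇒  n ≥ 14.7078
Smallest integer n = 15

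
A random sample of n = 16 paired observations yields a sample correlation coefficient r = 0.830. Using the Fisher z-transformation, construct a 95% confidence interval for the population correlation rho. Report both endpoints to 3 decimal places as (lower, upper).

(0.568, 0.939)

z_r = atanh(0.830) = 1.188136;  SE = 1/√(n−3) = 1/√13 = 0.277350
z-limits: 1.188136 ± 1.960·0.277350 = 1.188136 ± 0.543606 = [0.644530, 1.731742]
ρ-limits: (tanh 0.644530, tanh 1.731742) = (0.568, 0.939)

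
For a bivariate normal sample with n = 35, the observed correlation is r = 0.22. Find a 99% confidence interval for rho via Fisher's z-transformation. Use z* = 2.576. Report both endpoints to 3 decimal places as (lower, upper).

z_r = atanh(0.22) = 0.223656;  SE = 1/√(n−3) = 1/√32 = 0.176777
z-limits: 0.223656 ± 2.576·0.176777 = 0.223656 ± 0.455378 = [-0.231722, 0.679034]
ρ-limits: (tanh -0.231722, tanh 0.679034) = (-0.228, 0.591)

(-0.228, 0.591)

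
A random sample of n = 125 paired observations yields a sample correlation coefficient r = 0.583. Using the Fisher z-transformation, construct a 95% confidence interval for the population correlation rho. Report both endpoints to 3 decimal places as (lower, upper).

z_r = atanh(0.583) = 0.666995;  SE = 1/√(n−3) = 1/√122 = 0.090536
z-limits: 0.666995 ± 1.960·0.090536 = 0.666995 ± 0.177451 = [0.489544, 0.844446]
ρ-limits: (tanh 0.489544, tanh 0.844446) = (0.454, 0.688)

(0.454, 0.688)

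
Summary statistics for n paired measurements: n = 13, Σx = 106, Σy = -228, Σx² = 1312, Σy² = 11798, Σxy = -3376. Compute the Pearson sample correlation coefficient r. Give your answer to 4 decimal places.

-0.8118

Numerator: nΣxy − (Σx)(Σy) = 13·(-3376) − (106)(-228) = -19720
Denominator: √[(nΣx²−(Σx)²)(nΣy²−(Σy)²)]
  nΣx²−(Σx)² = 13·1312 − 11236 = 5820;  nΣy²−(Σy)² = 13·11798 − 51984 = 101390
  √(5820·101390) = √590089800 = 24291.7640
r = -19720 / 24291.7640 = -0.8118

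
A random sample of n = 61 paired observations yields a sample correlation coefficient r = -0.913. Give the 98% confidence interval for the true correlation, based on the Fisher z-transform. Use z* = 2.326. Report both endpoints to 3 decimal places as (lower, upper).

(-0.952, -0.845)

Fisher z: z_r = atanh(r) = ½·ln((1+(-0.913))/(1−(-0.913))) = -1.545260
SE(z) = 1/√(n−3) = 1/√58 = 0.131306
98% ⇒ z* = 2.326; margin = 2.326·0.131306 = 0.305418
CI on z-scale: (-1.850678, -1.239842)
Back-transform: tanh(-1.850678) = -0.951810, tanh(-1.239842) = -0.845411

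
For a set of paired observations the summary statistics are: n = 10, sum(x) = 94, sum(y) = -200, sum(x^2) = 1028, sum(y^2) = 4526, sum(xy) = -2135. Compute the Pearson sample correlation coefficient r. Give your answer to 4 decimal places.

Numerator: nΣxy − (Σx)(Σy) = 10·(-2135) − (94)(-200) = -2550
Denominator: √[(nΣx²−(Σx)²)(nΣy²−(Σy)²)]
  nΣx²−(Σx)² = 10·1028 − 8836 = 1444;  nΣy²−(Σy)² = 10·4526 − 40000 = 5260
  √(1444·5260) = √7595440 = 2755.9826
r = -2550 / 2755.9826 = -0.9253

-0.9253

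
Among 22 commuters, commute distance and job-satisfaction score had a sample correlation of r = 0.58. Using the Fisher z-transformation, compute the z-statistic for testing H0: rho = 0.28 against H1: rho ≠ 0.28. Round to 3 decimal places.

1.634

Fisher z: atanh(0.58) = 0.662463, atanh(0.28) = 0.287682
z = (z_r − z_0)·√(n−3) = (0.662463 − 0.287682)·√19 = 0.374781 · 4.358899 = 1.634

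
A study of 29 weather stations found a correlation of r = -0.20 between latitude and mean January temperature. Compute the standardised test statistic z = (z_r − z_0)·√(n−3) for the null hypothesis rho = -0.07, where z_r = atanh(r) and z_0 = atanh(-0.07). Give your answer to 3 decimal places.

Fisher z: atanh(-0.20) = -0.202733, atanh(-0.07) = -0.070115
z = (z_r − z_0)·√(n−3) = (-0.202733 − (-0.070115))·√26 = -0.132618 · 5.099020 = -0.676

-0.676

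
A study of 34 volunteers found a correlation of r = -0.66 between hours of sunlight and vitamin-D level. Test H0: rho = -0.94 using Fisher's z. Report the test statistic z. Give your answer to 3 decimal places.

Fisher z: atanh(-0.66) = -0.792814, atanh(-0.94) = -1.738049
z = (z_r − z_0)·√(n−3) = (-0.792814 − (-1.738049))·√31 = 0.945235 · 5.567764 = 5.263

5.263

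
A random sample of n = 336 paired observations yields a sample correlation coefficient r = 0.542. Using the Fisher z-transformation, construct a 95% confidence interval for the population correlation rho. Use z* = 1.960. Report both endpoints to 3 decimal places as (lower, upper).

(0.462, 0.613)

z_r = atanh(0.542) = 0.606983;  SE = 1/√(n−3) = 1/√333 = 0.054800
z-limits: 0.606983 ± 1.960·0.054800 = 0.606983 ± 0.107408 = [0.499575, 0.714391]
ρ-limits: (tanh 0.499575, tanh 0.714391) = (0.462, 0.613)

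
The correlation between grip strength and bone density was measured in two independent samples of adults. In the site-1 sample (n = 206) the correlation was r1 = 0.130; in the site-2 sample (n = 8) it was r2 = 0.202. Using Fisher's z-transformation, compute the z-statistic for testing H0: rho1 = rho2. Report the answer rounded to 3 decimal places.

z1 = atanh(0.130) = 0.130740,  z2 = atanh(0.202) = 0.204817
SE = √(1/(n1−3) + 1/(n2−3)) = √(1/203 + 1/5) = √(0.0049261 + 0.2000000) = √0.2049261 = 0.452688
z = (z1 − z2)/SE = (0.130740 − 0.204817) / 0.452688 = -0.074077 / 0.452688 = -0.164

-0.164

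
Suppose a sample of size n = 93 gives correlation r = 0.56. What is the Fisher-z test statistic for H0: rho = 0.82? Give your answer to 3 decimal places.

-4.971

z_r = atanh(0.56) = 0.632833,  z_0 = atanh(0.82) = 1.156817
SE = 1/√(n−3) = 1/√90 = 0.105409
z = (z_r − z_0)/SE = (0.632833 − 1.156817) / 0.105409 = -0.523984 / 0.105409 = -4.971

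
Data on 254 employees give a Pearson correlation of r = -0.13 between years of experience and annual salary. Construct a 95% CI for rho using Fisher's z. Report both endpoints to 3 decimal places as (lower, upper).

(-0.249, -0.007)

z_r = atanh(-0.13) = -0.130740;  SE = 1/√(n−3) = 1/√251 = 0.063119
z-limits: -0.130740 ± 1.960·0.063119 = -0.130740 ± 0.123713 = [-0.254453, -0.007027]
ρ-limits: (tanh -0.254453, tanh -0.007027) = (-0.249, -0.007)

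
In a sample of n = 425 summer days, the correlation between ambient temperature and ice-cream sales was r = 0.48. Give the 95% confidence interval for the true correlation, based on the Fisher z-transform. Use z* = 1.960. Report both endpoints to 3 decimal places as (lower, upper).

z_r = atanh(0.48) = 0.522984;  SE = 1/√(n−3) = 1/√422 = 0.048679
z-limits: 0.522984 ± 1.960·0.048679 = 0.522984 ± 0.095411 = [0.427573, 0.618395]
ρ-limits: (tanh 0.427573, tanh 0.618395) = (0.403, 0.550)

(0.403, 0.550)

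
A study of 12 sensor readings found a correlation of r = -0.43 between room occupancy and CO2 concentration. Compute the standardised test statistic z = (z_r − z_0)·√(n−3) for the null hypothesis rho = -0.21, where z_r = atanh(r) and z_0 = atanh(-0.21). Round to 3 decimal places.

Fisher z: atanh(-0.43) = -0.459897, atanh(-0.21) = -0.213171
z = (z_r − z_0)·√(n−3) = (-0.459897 − (-0.213171))·√9 = -0.246726 · 3.000000 = -0.740

-0.740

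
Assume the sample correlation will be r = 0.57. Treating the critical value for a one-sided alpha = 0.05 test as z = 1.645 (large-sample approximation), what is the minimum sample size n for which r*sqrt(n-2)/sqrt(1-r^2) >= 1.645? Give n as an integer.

Need r·√(n−2)/√(1−r²) ≥ 1.645
√(n−2) ≥ 1.645·√(1−0.3249) / 0.57 = 1.645·0.821645 / 0.57 = 2.3712
n−2 ≥ 5.6226  ⇒  n ≥ 7.6226
Smallest integer n = 8

8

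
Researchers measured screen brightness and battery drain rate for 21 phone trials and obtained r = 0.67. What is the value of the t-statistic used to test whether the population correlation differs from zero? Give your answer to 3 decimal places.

3.934

1 − r² = 1 − 0.4489 = 0.5511;  √(1−r²) = 0.742361
√(n−2) = √19 = 4.358899
t = r·√(n−2)/√(1−r²) = 0.67 · 4.358899 / 0.742361 = 3.934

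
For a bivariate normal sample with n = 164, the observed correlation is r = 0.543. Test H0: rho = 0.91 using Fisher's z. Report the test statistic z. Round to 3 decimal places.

z_r = atanh(0.543) = 0.608400,  z_0 = atanh(0.91) = 1.527524
SE = 1/√(n−3) = 1/√161 = 0.078811
z = (z_r − z_0)/SE = (0.608400 − 1.527524) / 0.078811 = -0.919124 / 0.078811 = -11.662

-11.662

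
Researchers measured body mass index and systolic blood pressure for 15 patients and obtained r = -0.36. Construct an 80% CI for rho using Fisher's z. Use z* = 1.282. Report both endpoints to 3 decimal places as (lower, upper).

Fisher z: z_r = atanh(r) = ½·ln((1+(-0.36))/(1−(-0.36))) = -0.376886
SE(z) = 1/√(n−3) = 1/√12 = 0.288675
80% ⇒ z* = 1.282; margin = 1.282·0.288675 = 0.370081
CI on z-scale: (-0.746967, -0.006805)
Back-transform: tanh(-0.746967) = -0.633336, tanh(-0.006805) = -0.006805

(-0.633, -0.007)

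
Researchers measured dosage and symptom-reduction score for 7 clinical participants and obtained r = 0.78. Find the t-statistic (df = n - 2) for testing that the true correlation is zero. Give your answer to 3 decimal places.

1 − r² = 1 − 0.6084 = 0.3916;  √(1−r²) = 0.625780
√(n−2) = √5 = 2.236068
t = r·√(n−2)/√(1−r²) = 0.78 · 2.236068 / 0.625780 = 2.787

2.787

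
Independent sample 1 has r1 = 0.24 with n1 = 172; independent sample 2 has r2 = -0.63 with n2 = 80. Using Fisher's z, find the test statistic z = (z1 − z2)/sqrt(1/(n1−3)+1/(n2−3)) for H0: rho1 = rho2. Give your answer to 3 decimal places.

7.173

Fisher z-transforms: z1 = atanh(0.24) = 0.244774, z2 = atanh(-0.63) = -0.741416; difference d = 0.986190
Var(d) = 1/169 + 1/77 = 0.0059172 + 0.0129870 = 0.0189042
z = d/√Var(d) = 0.986190 / √0.0189042 = 0.986190 / 0.137493 = 7.173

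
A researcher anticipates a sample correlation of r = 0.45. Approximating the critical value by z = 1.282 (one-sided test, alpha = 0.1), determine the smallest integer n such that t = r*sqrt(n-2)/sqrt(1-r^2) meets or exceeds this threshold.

r√(n−2)/√(1−r²) ≥ 1.282  ⇔  n−2 ≥ (1.282)²·(1−r²)/r²
(1−r²)/r² = (1−0.2025)/0.2025 = 3.9383
n ≥ 2 + 1.643524·3.9383 = 2 + 6.4727 = 8.4727
⌈8.4727⌉ = 9

9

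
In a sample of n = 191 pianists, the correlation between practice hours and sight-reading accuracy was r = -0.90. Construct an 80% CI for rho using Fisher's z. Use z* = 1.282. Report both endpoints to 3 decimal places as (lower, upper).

Fisher z: z_r = atanh(r) = ½·ln((1+(-0.90))/(1−(-0.90))) = -1.472219
SE(z) = 1/√(n−3) = 1/√188 = 0.072932
80% ⇒ z* = 1.282; margin = 1.282·0.072932 = 0.093499
CI on z-scale: (-1.565718, -1.378720)
Back-transform: tanh(-1.565718) = -0.916342, tanh(-1.378720) = -0.880664

(-0.916, -0.881)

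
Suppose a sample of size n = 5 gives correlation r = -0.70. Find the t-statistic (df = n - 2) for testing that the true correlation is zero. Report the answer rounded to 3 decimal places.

t = r·√(n−2) / √(1−r²) with r = -0.70, n = 5
  = -0.70·√3 / √(1 − 0.4900)
  = -0.70·1.732051 / 0.714143
  = -1.212436 / 0.714143 = -1.698

-1.698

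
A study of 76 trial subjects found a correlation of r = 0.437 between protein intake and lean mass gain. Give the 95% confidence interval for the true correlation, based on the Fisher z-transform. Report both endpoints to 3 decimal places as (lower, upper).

(0.235, 0.603)

z_r = atanh(0.437) = 0.468517;  SE = 1/√(n−3) = 1/√73 = 0.117041
z-limits: 0.468517 ± 1.960·0.117041 = 0.468517 ± 0.229400 = [0.239117, 0.697917]
ρ-limits: (tanh 0.239117, tanh 0.697917) = (0.235, 0.603)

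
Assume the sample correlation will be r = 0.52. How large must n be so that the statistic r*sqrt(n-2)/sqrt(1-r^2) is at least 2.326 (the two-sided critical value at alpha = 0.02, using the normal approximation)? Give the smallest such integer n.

r√(n−2)/√(1−r²) ≥ 2.326  ⇔  n−2 ≥ (2.326)²·(1−r²)/r²
(1−r²)/r² = (1−0.2704)/0.2704 = 2.6982
n ≥ 2 + 5.410276·2.6982 = 2 + 14.5980 = 16.5980
⌈16.5980⌉ = 17

17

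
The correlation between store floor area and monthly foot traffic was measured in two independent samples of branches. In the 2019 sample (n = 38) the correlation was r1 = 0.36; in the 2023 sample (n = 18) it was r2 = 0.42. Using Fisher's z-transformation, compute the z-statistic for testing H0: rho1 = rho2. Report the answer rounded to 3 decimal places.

z1 = atanh(0.36) = 0.376886,  z2 = atanh(0.42) = 0.447692
SE = √(1/(n1−3) + 1/(n2−3)) = √(1/35 + 1/15) = √(0.0285714 + 0.0666667) = √0.0952381 = 0.308607
z = (z1 − z2)/SE = (0.376886 − 0.447692) / 0.308607 = -0.070806 / 0.308607 = -0.229

-0.229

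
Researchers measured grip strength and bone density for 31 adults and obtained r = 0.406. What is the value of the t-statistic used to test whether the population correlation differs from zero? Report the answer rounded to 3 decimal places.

2.392

t = r·√(n−2) / √(1−r²) with r = 0.406, n = 31
  = 0.406·√29 / √(1 − 0.164836)
  = 0.406·5.385165 / 0.913873
  = 2.186377 / 0.913873 = 2.392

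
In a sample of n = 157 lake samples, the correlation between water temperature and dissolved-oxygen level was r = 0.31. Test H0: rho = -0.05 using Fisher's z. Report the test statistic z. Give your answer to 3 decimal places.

Fisher z: atanh(0.31) = 0.320545, atanh(-0.05) = -0.050042
z = (z_r − z_0)·√(n−3) = (0.320545 − (-0.050042))·√154 = 0.370587 · 12.409674 = 4.599

4.599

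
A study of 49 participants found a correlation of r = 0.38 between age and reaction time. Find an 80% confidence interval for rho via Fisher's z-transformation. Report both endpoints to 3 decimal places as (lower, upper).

z_r = atanh(0.38) = 0.400060;  SE = 1/√(n−3) = 1/√46 = 0.147442
z-limits: 0.400060 ± 1.282·0.147442 = 0.400060 ± 0.189021 = [0.211039, 0.589081]
ρ-limits: (tanh 0.211039, tanh 0.589081) = (0.208, 0.529)

(0.208, 0.529)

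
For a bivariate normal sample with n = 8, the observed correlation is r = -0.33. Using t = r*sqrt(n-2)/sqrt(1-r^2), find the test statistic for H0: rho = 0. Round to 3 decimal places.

t = r·√(n−2) / √(1−r²) with r = -0.33, n = 8
  = -0.33·√6 / √(1 − 0.1089)
  = -0.33·2.449490 / 0.943981
  = -0.808332 / 0.943981 = -0.856

-0.856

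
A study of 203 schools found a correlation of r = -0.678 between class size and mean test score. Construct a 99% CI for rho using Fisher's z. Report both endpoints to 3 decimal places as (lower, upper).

(-0.765, -0.567)

Fisher z: z_r = atanh(r) = ½·ln((1+(-0.678))/(1−(-0.678))) = -0.825403
SE(z) = 1/√(n−3) = 1/√200 = 0.070711
99% ⇒ z* = 2.576; margin = 2.576·0.070711 = 0.182152
CI on z-scale: (-1.007555, -0.643251)
Back-transform: tanh(-1.007555) = -0.764749, tanh(-0.643251) = -0.567109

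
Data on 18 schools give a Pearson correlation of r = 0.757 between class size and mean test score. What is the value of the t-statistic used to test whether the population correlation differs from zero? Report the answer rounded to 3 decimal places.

4.634

t = r·√(n−2) / √(1−r²) with r = 0.757, n = 18
  = 0.757·√16 / √(1 − 0.573049)
  = 0.757·4.000000 / 0.653415
  = 3.028000 / 0.653415 = 4.634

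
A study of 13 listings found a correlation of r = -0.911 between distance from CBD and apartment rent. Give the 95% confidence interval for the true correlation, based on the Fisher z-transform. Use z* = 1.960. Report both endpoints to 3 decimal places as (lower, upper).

(-0.973, -0.723)

z_r = atanh(-0.911) = -1.533373;  SE = 1/√(n−3) = 1/√10 = 0.316228
z-limits: -1.533373 ± 1.960·0.316228 = -1.533373 ± 0.619807 = [-2.153180, -0.913566]
ρ-limits: (tanh -2.153180, tanh -0.913566) = (-0.973, -0.723)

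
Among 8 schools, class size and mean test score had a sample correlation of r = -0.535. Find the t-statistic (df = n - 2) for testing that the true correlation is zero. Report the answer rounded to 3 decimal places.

-1.551

1 − r² = 1 − 0.286225 = 0.713775;  √(1−r²) = 0.844852
√(n−2) = √6 = 2.449490
t = r·√(n−2)/√(1−r²) = -0.535 · 2.449490 / 0.844852 = -1.551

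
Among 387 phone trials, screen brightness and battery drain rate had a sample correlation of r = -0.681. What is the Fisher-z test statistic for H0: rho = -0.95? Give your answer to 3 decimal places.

19.612

Fisher z: atanh(-0.681) = -0.830977, atanh(-0.95) = -1.831781
z = (z_r − z_0)·√(n−3) = (-0.830977 − (-1.831781))·√384 = 1.000804 · 19.595918 = 19.612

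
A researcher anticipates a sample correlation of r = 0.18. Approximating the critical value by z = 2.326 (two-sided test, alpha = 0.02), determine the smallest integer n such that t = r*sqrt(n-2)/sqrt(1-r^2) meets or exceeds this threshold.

Need r·√(n−2)/√(1−r²) ≥ 2.326
√(n−2) ≥ 2.326·√(1−0.0324) / 0.18 = 2.326·0.983667 / 0.18 = 12.7112
n−2 ≥ 161.5746  ⇒  n ≥ 163.5746
Smallest integer n = 164

164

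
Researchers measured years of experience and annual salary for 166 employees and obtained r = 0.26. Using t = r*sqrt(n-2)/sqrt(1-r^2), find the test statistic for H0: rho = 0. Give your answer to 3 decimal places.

3.448

t = r·√(n−2) / √(1−r²) with r = 0.26, n = 166
  = 0.26·√164 / √(1 − 0.0676)
  = 0.26·12.806248 / 0.965609
  = 3.329624 / 0.965609 = 3.448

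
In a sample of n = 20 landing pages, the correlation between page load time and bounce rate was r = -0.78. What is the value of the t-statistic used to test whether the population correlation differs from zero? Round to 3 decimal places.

-5.288

1 − r² = 1 − 0.6084 = 0.3916;  √(1−r²) = 0.625780
√(n−2) = √18 = 4.242641
t = r·√(n−2)/√(1−r²) = -0.78 · 4.242641 / 0.625780 = -5.288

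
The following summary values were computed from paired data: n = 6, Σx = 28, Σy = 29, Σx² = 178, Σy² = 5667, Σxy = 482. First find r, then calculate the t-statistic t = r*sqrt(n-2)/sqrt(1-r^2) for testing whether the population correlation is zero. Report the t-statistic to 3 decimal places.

1.844

S_xy = nΣxy − ΣxΣy = 6·482 − 28·29 = 2892 − 812 = 2080
S_xx = nΣx² − (Σx)² = 6·178 − 28² = 1068 − 784 = 284
S_yy = nΣy² − (Σy)² = 6·5667 − 29² = 34002 − 841 = 33161
r = S_xy / √(S_xx·S_yy) = 2080 / √(284·33161) = 2080 / √9417724 = 2080 / 3068.8310 = 0.6778
t = r·√(n−2)/√(1−r²) = 0.6778·√4 / √(1−0.459413) = 1.355600 / 0.735246 = 1.844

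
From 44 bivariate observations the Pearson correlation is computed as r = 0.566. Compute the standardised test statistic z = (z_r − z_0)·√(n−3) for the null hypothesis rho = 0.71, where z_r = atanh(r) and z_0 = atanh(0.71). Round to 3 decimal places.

z_r = atanh(0.566) = 0.641618,  z_0 = atanh(0.71) = 0.887184
SE = 1/√(n−3) = 1/√41 = 0.156174
z = (z_r − z_0)/SE = (0.641618 − 0.887184) / 0.156174 = -0.245566 / 0.156174 = -1.572

-1.572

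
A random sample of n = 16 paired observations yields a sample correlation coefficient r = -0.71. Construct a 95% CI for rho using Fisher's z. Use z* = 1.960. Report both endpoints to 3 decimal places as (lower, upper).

z_r = atanh(-0.71) = -0.887184;  SE = 1/√(n−3) = 1/√13 = 0.277350
z-limits: -0.887184 ± 1.960·0.277350 = -0.887184 ± 0.543606 = [-1.430790, -0.343578]
ρ-limits: (tanh -1.430790, tanh -0.343578) = (-0.892, -0.331)

(-0.892, -0.331)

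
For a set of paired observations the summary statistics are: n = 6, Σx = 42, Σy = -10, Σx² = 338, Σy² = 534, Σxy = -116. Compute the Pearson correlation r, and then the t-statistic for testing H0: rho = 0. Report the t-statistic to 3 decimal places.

-0.640

S_xy = nΣxy − ΣxΣy = 6·(-116) − 42·(-10) = -696 − (-420) = -276
S_xx = nΣx² − (Σx)² = 6·338 − 42² = 2028 − 1764 = 264
S_yy = nΣy² − (Σy)² = 6·534 − (-10)² = 3204 − 100 = 3104
r = S_xy / √(S_xx·S_yy) = -276 / √(264·3104) = -276 / √819456 = -276 / 905.2381 = -0.3049
t = r·√(n−2)/√(1−r²) = -0.3049·√4 / √(1−0.092964) = -0.609800 / 0.952384 = -0.640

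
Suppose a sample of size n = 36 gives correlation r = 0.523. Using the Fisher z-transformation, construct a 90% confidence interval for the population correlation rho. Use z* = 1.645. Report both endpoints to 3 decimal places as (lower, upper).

(0.286, 0.700)

Fisher z: z_r = atanh(r) = ½·ln((1+0.523)/(1−0.523)) = 0.580460
SE(z) = 1/√(n−3) = 1/√33 = 0.174078
90% ⇒ z* = 1.645; margin = 1.645·0.174078 = 0.286358
CI on z-scale: (0.294102, 0.866818)
Back-transform: tanh(0.294102) = 0.285906, tanh(0.866818) = 0.699754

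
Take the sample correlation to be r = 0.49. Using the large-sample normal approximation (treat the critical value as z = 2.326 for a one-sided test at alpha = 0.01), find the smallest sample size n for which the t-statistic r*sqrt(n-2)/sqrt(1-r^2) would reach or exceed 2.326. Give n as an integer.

r√(n−2)/√(1−r²) ≥ 2.326  ⇔  n−2 ≥ (2.326)²·(1−r²)/r²
(1−r²)/r² = (1−0.2401)/0.2401 = 3.1649
n ≥ 2 + 5.410276·3.1649 = 2 + 17.1230 = 19.1230
⌈19.1230⌉ = 20

20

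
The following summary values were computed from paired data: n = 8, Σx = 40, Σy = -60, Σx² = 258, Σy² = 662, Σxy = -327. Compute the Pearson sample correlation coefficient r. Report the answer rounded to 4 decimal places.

S_xy = nΣxy − ΣxΣy = 8·(-327) − 40·(-60) = -2616 − (-2400) = -216
S_xx = nΣx² − (Σx)² = 8·258 − 40² = 2064 − 1600 = 464
S_yy = nΣy² − (Σy)² = 8·662 − (-60)² = 5296 − 3600 = 1696
r = S_xy / √(S_xx·S_yy) = -216 / √(464·1696) = -216 / √786944 = -216 / 887.0986 = -0.2435

-0.2435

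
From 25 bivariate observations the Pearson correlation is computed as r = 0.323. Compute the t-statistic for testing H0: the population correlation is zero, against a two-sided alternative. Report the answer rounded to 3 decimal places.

t = r·√(n−2) / √(1−r²) with r = 0.323, n = 25
  = 0.323·√23 / √(1 − 0.104329)
  = 0.323·4.795832 / 0.946399
  = 1.549054 / 0.946399 = 1.637

1.637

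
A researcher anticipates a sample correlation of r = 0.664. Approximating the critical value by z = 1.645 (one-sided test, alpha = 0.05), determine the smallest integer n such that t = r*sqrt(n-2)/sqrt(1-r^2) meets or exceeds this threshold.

6

Need r·√(n−2)/√(1−r²) ≥ 1.645
√(n−2) ≥ 1.645·√(1−0.440896) / 0.664 = 1.645·0.747733 / 0.664 = 1.8524
n−2 ≥ 3.4314  ⇒  n ≥ 5.4314
Smallest integer n = 6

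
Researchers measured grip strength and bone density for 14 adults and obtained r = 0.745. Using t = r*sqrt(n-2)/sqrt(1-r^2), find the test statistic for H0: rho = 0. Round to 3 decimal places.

1 − r² = 1 − 0.555025 = 0.444975;  √(1−r²) = 0.667064
√(n−2) = √12 = 3.464102
t = r·√(n−2)/√(1−r²) = 0.745 · 3.464102 / 0.667064 = 3.869

3.869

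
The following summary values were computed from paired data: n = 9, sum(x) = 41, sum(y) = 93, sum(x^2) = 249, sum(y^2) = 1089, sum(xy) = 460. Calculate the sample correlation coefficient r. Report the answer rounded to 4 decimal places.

S_xy = nΣxy − ΣxΣy = 9·460 − 41·93 = 4140 − 3813 = 327
S_xx = nΣx² − (Σx)² = 9·249 − 41² = 2241 − 1681 = 560
S_yy = nΣy² − (Σy)² = 9·1089 − 93² = 9801 − 8649 = 1152
r = S_xy / √(S_xx·S_yy) = 327 / √(560·1152) = 327 / √645120 = 327 / 803.1936 = 0.4071

0.4071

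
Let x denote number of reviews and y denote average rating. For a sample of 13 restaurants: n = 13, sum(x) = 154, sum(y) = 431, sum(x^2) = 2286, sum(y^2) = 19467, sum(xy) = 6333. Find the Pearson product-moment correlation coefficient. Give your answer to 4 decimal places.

0.7938

Numerator: nΣxy − (Σx)(Σy) = 13·6333 − (154)(431) = 15955
Denominator: √[(nΣx²−(Σx)²)(nΣy²−(Σy)²)]
  nΣx²−(Σx)² = 13·2286 − 23716 = 6002;  nΣy²−(Σy)² = 13·19467 − 185761 = 67310
  √(6002·67310) = √403994620 = 20099.6174
r = 15955 / 20099.6174 = 0.7938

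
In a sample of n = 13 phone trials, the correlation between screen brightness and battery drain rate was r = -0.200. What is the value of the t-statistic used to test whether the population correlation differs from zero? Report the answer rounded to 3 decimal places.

-0.677

t = r·√(n−2) / √(1−r²) with r = -0.200, n = 13
  = -0.200·√11 / √(1 − 0.040000)
  = -0.200·3.316625 / 0.979796
  = -0.663325 / 0.979796 = -0.677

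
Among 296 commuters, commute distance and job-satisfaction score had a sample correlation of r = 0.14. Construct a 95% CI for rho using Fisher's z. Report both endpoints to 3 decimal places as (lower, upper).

z_r = atanh(0.14) = 0.140926;  SE = 1/√(n−3) = 1/√293 = 0.058421
z-limits: 0.140926 ± 1.960·0.058421 = 0.140926 ± 0.114505 = [0.026421, 0.255431]
ρ-limits: (tanh 0.026421, tanh 0.255431) = (0.026, 0.250)

(0.026, 0.250)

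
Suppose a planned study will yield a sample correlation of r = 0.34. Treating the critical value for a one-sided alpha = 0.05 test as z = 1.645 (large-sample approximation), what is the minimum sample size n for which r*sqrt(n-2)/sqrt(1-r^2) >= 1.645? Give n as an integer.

23

r√(n−2)/√(1−r²) ≥ 1.645  ⇔  n−2 ≥ (1.645)²·(1−r²)/r²
(1−r²)/r² = (1−0.1156)/0.1156 = 7.6505
n ≥ 2 + 2.706025·7.6505 = 2 + 20.7024 = 22.7024
⌈22.7024⌉ = 23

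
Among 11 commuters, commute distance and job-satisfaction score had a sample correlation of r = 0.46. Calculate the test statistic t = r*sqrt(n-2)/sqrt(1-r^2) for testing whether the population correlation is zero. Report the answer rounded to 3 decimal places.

t = r·√(n−2) / √(1−r²) with r = 0.46, n = 11
  = 0.46·√9 / √(1 − 0.2116)
  = 0.46·3.000000 / 0.887919
  = 1.380000 / 0.887919 = 1.554

1.554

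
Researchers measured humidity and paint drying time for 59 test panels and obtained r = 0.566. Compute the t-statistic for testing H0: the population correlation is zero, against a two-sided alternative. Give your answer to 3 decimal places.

t = r·√(n−2) / √(1−r²) with r = 0.566, n = 59
  = 0.566·√57 / √(1 − 0.320356)
  = 0.566·7.549834 / 0.824405
  = 4.273206 / 0.824405 = 5.183

5.183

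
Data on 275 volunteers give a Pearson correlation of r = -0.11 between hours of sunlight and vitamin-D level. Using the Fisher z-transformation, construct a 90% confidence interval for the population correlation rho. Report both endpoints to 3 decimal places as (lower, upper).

(-0.207, -0.011)

Fisher z: z_r = atanh(r) = ½·ln((1+(-0.11))/(1−(-0.11))) = -0.110447
SE(z) = 1/√(n−3) = 1/√272 = 0.060634
90% ⇒ z* = 1.645; margin = 1.645·0.060634 = 0.099743
CI on z-scale: (-0.210190, -0.010704)
Back-transform: tanh(-0.210190) = -0.207148, tanh(-0.010704) = -0.010704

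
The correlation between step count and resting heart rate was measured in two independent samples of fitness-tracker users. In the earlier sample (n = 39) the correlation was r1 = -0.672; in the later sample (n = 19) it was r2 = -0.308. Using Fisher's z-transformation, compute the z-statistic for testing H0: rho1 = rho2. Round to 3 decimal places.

-1.651

Fisher z-transforms: z1 = atanh(-0.672) = -0.814381, z2 = atanh(-0.308) = -0.318334; difference d = -0.496047
Var(d) = 1/36 + 1/16 = 0.0277778 + 0.0625000 = 0.0902778
z = d/√Var(d) = -0.496047 / √0.0902778 = -0.496047 / 0.300463 = -1.651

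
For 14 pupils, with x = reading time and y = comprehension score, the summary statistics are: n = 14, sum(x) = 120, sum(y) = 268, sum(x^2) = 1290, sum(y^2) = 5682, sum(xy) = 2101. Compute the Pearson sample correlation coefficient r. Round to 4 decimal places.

S_xy = nΣxy − ΣxΣy = 14·2101 − 120·268 = 29414 − 32160 = -2746
S_xx = nΣx² − (Σx)² = 14·1290 − 120² = 18060 − 14400 = 3660
S_yy = nΣy² − (Σy)² = 14·5682 − 268² = 79548 − 71824 = 7724
r = S_xy / √(S_xx·S_yy) = -2746 / √(3660·7724) = -2746 / √28269840 = -2746 / 5316.9390 = -0.5165

-0.5165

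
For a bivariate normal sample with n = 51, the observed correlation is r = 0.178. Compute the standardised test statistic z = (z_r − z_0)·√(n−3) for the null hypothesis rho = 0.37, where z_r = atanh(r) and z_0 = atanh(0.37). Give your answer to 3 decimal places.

Fisher z: atanh(0.178) = 0.179916, atanh(0.37) = 0.388423
z = (z_r − z_0)·√(n−3) = (0.179916 − 0.388423)·√48 = -0.208507 · 6.928203 = -1.445

-1.445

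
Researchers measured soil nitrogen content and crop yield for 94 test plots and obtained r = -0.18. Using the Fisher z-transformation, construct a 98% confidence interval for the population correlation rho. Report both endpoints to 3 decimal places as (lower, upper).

(-0.402, 0.062)

z_r = atanh(-0.18) = -0.181983;  SE = 1/√(n−3) = 1/√91 = 0.104828
z-limits: -0.181983 ± 2.326·0.104828 = -0.181983 ± 0.243830 = [-0.425813, 0.061847]
ρ-limits: (tanh -0.425813, tanh 0.061847) = (-0.402, 0.062)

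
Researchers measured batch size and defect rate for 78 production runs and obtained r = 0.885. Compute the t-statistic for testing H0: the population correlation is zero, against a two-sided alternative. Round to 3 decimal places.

1 − r² = 1 − 0.783225 = 0.216775;  √(1−r²) = 0.465591
√(n−2) = √76 = 8.717798
t = r·√(n−2)/√(1−r²) = 0.885 · 8.717798 / 0.465591 = 16.571

16.571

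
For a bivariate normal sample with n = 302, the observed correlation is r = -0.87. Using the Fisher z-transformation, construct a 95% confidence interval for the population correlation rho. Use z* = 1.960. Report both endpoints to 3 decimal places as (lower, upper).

(-0.895, -0.840)

z_r = atanh(-0.87) = -1.333080;  SE = 1/√(n−3) = 1/√299 = 0.057831
z-limits: -1.333080 ± 1.960·0.057831 = -1.333080 ± 0.113349 = [-1.446429, -1.219731]
ρ-limits: (tanh -1.446429, tanh -1.219731) = (-0.895, -0.840)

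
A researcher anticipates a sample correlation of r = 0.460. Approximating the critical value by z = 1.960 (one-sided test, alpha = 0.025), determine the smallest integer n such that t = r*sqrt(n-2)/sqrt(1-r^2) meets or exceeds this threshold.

r√(n−2)/√(1−r²) ≥ 1.960  ⇔  n−2 ≥ (1.960)²·(1−r²)/r²
(1−r²)/r² = (1−0.211600)/0.211600 = 3.7259
n ≥ 2 + 3.8416·3.7259 = 2 + 14.3134 = 16.3134
⌈16.3134⌉ = 17

17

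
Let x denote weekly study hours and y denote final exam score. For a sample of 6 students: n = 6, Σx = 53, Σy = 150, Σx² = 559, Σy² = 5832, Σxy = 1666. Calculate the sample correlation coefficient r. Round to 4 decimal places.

0.7841

S_xy = nΣxy − ΣxΣy = 6·1666 − 53·150 = 9996 − 7950 = 2046
S_xx = nΣx² − (Σx)² = 6·559 − 53² = 3354 − 2809 = 545
S_yy = nΣy² − (Σy)² = 6·5832 − 150² = 34992 − 22500 = 12492
r = S_xy / √(S_xx·S_yy) = 2046 / √(545·12492) = 2046 / √6808140 = 2046 / 2609.2413 = 0.7841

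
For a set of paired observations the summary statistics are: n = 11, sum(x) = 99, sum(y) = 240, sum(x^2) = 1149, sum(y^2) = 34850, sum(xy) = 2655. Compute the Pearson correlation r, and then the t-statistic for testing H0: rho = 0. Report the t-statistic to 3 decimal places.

0.546

Numerator: nΣxy − (Σx)(Σy) = 11·2655 − (99)(240) = 5445
Denominator: √[(nΣx²−(Σx)²)(nΣy²−(Σy)²)]
  nΣx²−(Σx)² = 11·1149 − 9801 = 2838;  nΣy²−(Σy)² = 11·34850 − 57600 = 325750
  √(2838·325750) = √924478500 = 30405.2380
r = 5445 / 30405.2380 = 0.1791
t = r·√(n−2)/√(1−r²) = 0.1791·√9 / √(1−0.032077) = 0.537300 / 0.983831 = 0.546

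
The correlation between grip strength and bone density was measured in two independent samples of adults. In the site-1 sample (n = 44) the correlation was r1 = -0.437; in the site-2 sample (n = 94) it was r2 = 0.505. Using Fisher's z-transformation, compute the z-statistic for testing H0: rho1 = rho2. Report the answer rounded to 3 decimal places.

Fisher z-transforms: z1 = atanh(-0.437) = -0.468517, z2 = atanh(0.505) = 0.555995; difference d = -1.024512
Var(d) = 1/41 + 1/91 = 0.0243902 + 0.0109890 = 0.0353792
z = d/√Var(d) = -1.024512 / √0.0353792 = -1.024512 / 0.188094 = -5.447

-5.447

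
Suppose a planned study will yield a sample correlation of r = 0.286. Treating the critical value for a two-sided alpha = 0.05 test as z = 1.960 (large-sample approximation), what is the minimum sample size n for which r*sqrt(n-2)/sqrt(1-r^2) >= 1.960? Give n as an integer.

Need r·√(n−2)/√(1−r²) ≥ 1.960
√(n−2) ≥ 1.960·√(1−0.081796) / 0.286 = 1.960·0.958230 / 0.286 = 6.5669
n−2 ≥ 43.1242  ⇒  n ≥ 45.1242
Smallest integer n = 46

46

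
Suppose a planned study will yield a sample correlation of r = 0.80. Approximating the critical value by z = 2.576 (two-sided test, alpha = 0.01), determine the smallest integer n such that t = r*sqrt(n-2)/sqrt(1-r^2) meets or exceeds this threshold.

6

r√(n−2)/√(1−r²) ≥ 2.576  ⇔  n−2 ≥ (2.576)²·(1−r²)/r²
(1−r²)/r² = (1−0.6400)/0.6400 = 0.5625
n ≥ 2 + 6.635776·0.5625 = 2 + 3.7326 = 5.7326
⌈5.7326⌉ = 6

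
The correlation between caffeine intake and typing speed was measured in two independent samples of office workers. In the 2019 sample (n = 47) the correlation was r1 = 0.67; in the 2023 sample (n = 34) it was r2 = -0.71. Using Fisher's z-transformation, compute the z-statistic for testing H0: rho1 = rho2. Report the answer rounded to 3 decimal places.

7.241

Fisher z-transforms: z1 = atanh(0.67) = 0.810743, z2 = atanh(-0.71) = -0.887184; difference d = 1.697927
Var(d) = 1/44 + 1/31 = 0.0227273 + 0.0322581 = 0.0549854
z = d/√Var(d) = 1.697927 / √0.0549854 = 1.697927 / 0.234490 = 7.241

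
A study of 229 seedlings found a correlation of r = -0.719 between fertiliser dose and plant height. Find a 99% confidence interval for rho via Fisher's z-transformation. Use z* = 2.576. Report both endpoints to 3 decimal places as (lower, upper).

z_r = atanh(-0.719) = -0.905572;  SE = 1/√(n−3) = 1/√226 = 0.066519
z-limits: -0.905572 ± 2.576·0.066519 = -0.905572 ± 0.171353 = [-1.076925, -0.734219]
ρ-limits: (tanh -1.076925, tanh -0.734219) = (-0.792, -0.626)

(-0.792, -0.626)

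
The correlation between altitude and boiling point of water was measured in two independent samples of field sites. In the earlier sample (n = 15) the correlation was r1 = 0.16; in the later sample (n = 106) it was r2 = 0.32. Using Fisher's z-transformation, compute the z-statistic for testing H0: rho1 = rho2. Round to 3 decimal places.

z1 = atanh(0.16) = 0.161387,  z2 = atanh(0.32) = 0.331647
SE = √(1/(n1−3) + 1/(n2−3)) = √(1/12 + 1/103) = √(0.0833333 + 0.0097087) = √0.0930420 = 0.305028
z = (z1 − z2)/SE = (0.161387 − 0.331647) / 0.305028 = -0.170260 / 0.305028 = -0.558

-0.558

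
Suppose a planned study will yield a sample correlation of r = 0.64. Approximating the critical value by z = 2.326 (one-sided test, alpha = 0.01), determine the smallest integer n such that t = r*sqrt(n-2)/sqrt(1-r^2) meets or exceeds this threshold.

Need r·√(n−2)/√(1−r²) ≥ 2.326
√(n−2) ≥ 2.326·√(1−0.4096) / 0.64 = 2.326·0.768375 / 0.64 = 2.7926
n−2 ≥ 7.7986  ⇒  n ≥ 9.7986
Smallest integer n = 10

10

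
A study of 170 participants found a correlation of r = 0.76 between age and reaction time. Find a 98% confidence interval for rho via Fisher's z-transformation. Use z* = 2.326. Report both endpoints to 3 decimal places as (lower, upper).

z_r = atanh(0.76) = 0.996215;  SE = 1/√(n−3) = 1/√167 = 0.077382
z-limits: 0.996215 ± 2.326·0.077382 = 0.996215 ± 0.179991 = [0.816224, 1.176206]
ρ-limits: (tanh 0.816224, tanh 1.176206) = (0.673, 0.826)

(0.673, 0.826)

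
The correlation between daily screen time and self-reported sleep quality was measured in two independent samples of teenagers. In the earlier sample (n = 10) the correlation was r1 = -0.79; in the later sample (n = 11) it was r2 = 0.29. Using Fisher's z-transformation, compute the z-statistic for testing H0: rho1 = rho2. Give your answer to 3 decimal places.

-2.647

Fisher z-transforms: z1 = atanh(-0.79) = -1.071432, z2 = atanh(0.29) = 0.298566; difference d = -1.369998
Var(d) = 1/7 + 1/8 = 0.1428571 + 0.1250000 = 0.2678571
z = d/√Var(d) = -1.369998 / √0.2678571 = -1.369998 / 0.517549 = -2.647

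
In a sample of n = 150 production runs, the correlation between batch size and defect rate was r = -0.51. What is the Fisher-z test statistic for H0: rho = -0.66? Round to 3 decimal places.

2.790

Fisher z: atanh(-0.51) = -0.562730, atanh(-0.66) = -0.792814
z = (z_r − z_0)·√(n−3) = (-0.562730 − (-0.792814))·√147 = 0.230084 · 12.124356 = 2.790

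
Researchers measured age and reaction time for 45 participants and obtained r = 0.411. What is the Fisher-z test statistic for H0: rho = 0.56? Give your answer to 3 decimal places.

Fisher z: atanh(0.411) = 0.436814, atanh(0.56) = 0.632833
z = (z_r − z_0)·√(n−3) = (0.436814 − 0.632833)·√42 = -0.196019 · 6.480741 = -1.270

-1.270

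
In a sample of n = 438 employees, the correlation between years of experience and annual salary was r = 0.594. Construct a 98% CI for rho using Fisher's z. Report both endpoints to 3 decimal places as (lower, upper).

(0.517, 0.661)

Fisher z: z_r = atanh(r) = ½·ln((1+0.594)/(1−0.594)) = 0.683824
SE(z) = 1/√(n−3) = 1/√435 = 0.047946
98% ⇒ z* = 2.326; margin = 2.326·0.047946 = 0.111522
CI on z-scale: (0.572302, 0.795346)
Back-transform: tanh(0.572302) = 0.517048, tanh(0.795346) = 0.661427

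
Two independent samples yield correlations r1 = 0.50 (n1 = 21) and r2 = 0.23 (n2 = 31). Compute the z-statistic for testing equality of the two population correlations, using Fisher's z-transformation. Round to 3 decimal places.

1.043

z1 = atanh(0.50) = 0.549306,  z2 = atanh(0.23) = 0.234189
SE = √(1/(n1−3) + 1/(n2−3)) = √(1/18 + 1/28) = √(0.0555556 + 0.0357143) = √0.0912699 = 0.302109
z = (z1 − z2)/SE = (0.549306 − 0.234189) / 0.302109 = 0.315117 / 0.302109 = 1.043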